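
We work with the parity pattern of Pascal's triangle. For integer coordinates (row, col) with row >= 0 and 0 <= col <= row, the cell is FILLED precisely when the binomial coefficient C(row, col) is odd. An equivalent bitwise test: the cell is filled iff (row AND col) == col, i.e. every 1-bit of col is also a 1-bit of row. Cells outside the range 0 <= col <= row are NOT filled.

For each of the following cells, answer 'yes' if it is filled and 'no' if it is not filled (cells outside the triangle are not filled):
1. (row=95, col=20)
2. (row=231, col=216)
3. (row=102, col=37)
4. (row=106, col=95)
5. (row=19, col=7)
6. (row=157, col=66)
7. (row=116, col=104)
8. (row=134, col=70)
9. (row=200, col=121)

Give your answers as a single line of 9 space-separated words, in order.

(95,20): row=0b1011111, col=0b10100, row AND col = 0b10100 = 20; 20 == 20 -> filled
(231,216): row=0b11100111, col=0b11011000, row AND col = 0b11000000 = 192; 192 != 216 -> empty
(102,37): row=0b1100110, col=0b100101, row AND col = 0b100100 = 36; 36 != 37 -> empty
(106,95): row=0b1101010, col=0b1011111, row AND col = 0b1001010 = 74; 74 != 95 -> empty
(19,7): row=0b10011, col=0b111, row AND col = 0b11 = 3; 3 != 7 -> empty
(157,66): row=0b10011101, col=0b1000010, row AND col = 0b0 = 0; 0 != 66 -> empty
(116,104): row=0b1110100, col=0b1101000, row AND col = 0b1100000 = 96; 96 != 104 -> empty
(134,70): row=0b10000110, col=0b1000110, row AND col = 0b110 = 6; 6 != 70 -> empty
(200,121): row=0b11001000, col=0b1111001, row AND col = 0b1001000 = 72; 72 != 121 -> empty

Answer: yes no no no no no no no no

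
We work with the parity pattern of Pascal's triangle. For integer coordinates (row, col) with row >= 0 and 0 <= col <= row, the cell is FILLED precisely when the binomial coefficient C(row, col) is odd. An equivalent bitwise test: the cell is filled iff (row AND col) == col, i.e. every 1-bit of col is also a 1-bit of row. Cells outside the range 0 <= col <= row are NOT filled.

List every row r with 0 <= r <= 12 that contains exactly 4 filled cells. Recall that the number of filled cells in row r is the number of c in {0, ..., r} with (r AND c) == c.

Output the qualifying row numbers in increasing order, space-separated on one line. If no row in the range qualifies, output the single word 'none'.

Row r has 2^popcount(r) filled cells, so we need popcount(r) = log2(4) = 2.
Scan r = 0..12 and keep those with exactly 2 one-bits:
r=0=0 popcount=0 -> skip
r=1=1 popcount=1 -> skip
r=2=10 popcount=1 -> skip
r=3=11 popcount=2 -> KEEP
r=4=100 popcount=1 -> skip
r=5=101 popcount=2 -> KEEP
r=6=110 popcount=2 -> KEEP
r=7=111 popcount=3 -> skip
r=8=1000 popcount=1 -> skip
r=9=1001 popcount=2 -> KEEP
r=10=1010 popcount=2 -> KEEP
r=11=1011 popcount=3 -> skip
r=12=1100 popcount=2 -> KEEP
Kept rows: 3 5 6 9 10 12

Answer: 3 5 6 9 10 12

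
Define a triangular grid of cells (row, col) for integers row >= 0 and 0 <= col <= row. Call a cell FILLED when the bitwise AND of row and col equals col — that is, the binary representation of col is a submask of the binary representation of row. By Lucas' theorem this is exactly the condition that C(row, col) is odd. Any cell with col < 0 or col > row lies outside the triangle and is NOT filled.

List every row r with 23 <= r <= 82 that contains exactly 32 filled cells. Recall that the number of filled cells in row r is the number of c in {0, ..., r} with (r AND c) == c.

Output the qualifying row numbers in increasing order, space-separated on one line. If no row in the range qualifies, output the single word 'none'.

Row r has 2^popcount(r) filled cells, so we need popcount(r) = log2(32) = 5.
Scan r = 23..82 and keep those with exactly 5 one-bits:
r=23=10111 popcount=4 -> skip
r=24=11000 popcount=2 -> skip
r=25=11001 popcount=3 -> skip
r=26=11010 popcount=3 -> skip
r=27=11011 popcount=4 -> skip
r=28=11100 popcount=3 -> skip
r=29=11101 popcount=4 -> skip
r=30=11110 popcount=4 -> skip
r=31=11111 popcount=5 -> KEEP
r=32=100000 popcount=1 -> skip
r=33=100001 popcount=2 -> skip
r=34=100010 popcount=2 -> skip
r=35=100011 popcount=3 -> skip
r=36=100100 popcount=2 -> skip
r=37=100101 popcount=3 -> skip
r=38=100110 popcount=3 -> skip
r=39=100111 popcount=4 -> skip
r=40=101000 popcount=2 -> skip
r=41=101001 popcount=3 -> skip
r=42=101010 popcount=3 -> skip
r=43=101011 popcount=4 -> skip
r=44=101100 popcount=3 -> skip
r=45=101101 popcount=4 -> skip
r=46=101110 popcount=4 -> skip
r=47=101111 popcount=5 -> KEEP
r=48=110000 popcount=2 -> skip
r=49=110001 popcount=3 -> skip
r=50=110010 popcount=3 -> skip
r=51=110011 popcount=4 -> skip
r=52=110100 popcount=3 -> skip
r=53=110101 popcount=4 -> skip
r=54=110110 popcount=4 -> skip
r=55=110111 popcount=5 -> KEEP
r=56=111000 popcount=3 -> skip
r=57=111001 popcount=4 -> skip
r=58=111010 popcount=4 -> skip
r=59=111011 popcount=5 -> KEEP
r=60=111100 popcount=4 -> skip
r=61=111101 popcount=5 -> KEEP
r=62=111110 popcount=5 -> KEEP
r=63=111111 popcount=6 -> skip
r=64=1000000 popcount=1 -> skip
r=65=1000001 popcount=2 -> skip
r=66=1000010 popcount=2 -> skip
r=67=1000011 popcount=3 -> skip
r=68=1000100 popcount=2 -> skip
r=69=1000101 popcount=3 -> skip
r=70=1000110 popcount=3 -> skip
r=71=1000111 popcount=4 -> skip
r=72=1001000 popcount=2 -> skip
r=73=1001001 popcount=3 -> skip
r=74=1001010 popcount=3 -> skip
r=75=1001011 popcount=4 -> skip
r=76=1001100 popcount=3 -> skip
r=77=1001101 popcount=4 -> skip
r=78=1001110 popcount=4 -> skip
r=79=1001111 popcount=5 -> KEEP
r=80=1010000 popcount=2 -> skip
r=81=1010001 popcount=3 -> skip
r=82=1010010 popcount=3 -> skip
Kept rows: 31 47 55 59 61 62 79

Answer: 31 47 55 59 61 62 79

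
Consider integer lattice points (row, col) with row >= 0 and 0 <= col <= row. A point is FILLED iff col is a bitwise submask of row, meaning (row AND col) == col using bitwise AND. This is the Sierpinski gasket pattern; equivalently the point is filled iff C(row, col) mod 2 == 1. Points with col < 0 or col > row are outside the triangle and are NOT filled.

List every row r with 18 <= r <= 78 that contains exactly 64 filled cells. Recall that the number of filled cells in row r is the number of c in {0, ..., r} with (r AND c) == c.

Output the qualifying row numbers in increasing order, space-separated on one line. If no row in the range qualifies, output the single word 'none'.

Answer: 63

Derivation:
Row r has 2^popcount(r) filled cells, so we need popcount(r) = log2(64) = 6.
Scan r = 18..78 and keep those with exactly 6 one-bits:
r=18=10010 popcount=2 -> skip
r=19=10011 popcount=3 -> skip
r=20=10100 popcount=2 -> skip
r=21=10101 popcount=3 -> skip
r=22=10110 popcount=3 -> skip
r=23=10111 popcount=4 -> skip
r=24=11000 popcount=2 -> skip
r=25=11001 popcount=3 -> skip
r=26=11010 popcount=3 -> skip
r=27=11011 popcount=4 -> skip
r=28=11100 popcount=3 -> skip
r=29=11101 popcount=4 -> skip
r=30=11110 popcount=4 -> skip
r=31=11111 popcount=5 -> skip
r=32=100000 popcount=1 -> skip
r=33=100001 popcount=2 -> skip
r=34=100010 popcount=2 -> skip
r=35=100011 popcount=3 -> skip
r=36=100100 popcount=2 -> skip
r=37=100101 popcount=3 -> skip
r=38=100110 popcount=3 -> skip
r=39=100111 popcount=4 -> skip
r=40=101000 popcount=2 -> skip
r=41=101001 popcount=3 -> skip
r=42=101010 popcount=3 -> skip
r=43=101011 popcount=4 -> skip
r=44=101100 popcount=3 -> skip
r=45=101101 popcount=4 -> skip
r=46=101110 popcount=4 -> skip
r=47=101111 popcount=5 -> skip
r=48=110000 popcount=2 -> skip
r=49=110001 popcount=3 -> skip
r=50=110010 popcount=3 -> skip
r=51=110011 popcount=4 -> skip
r=52=110100 popcount=3 -> skip
r=53=110101 popcount=4 -> skip
r=54=110110 popcount=4 -> skip
r=55=110111 popcount=5 -> skip
r=56=111000 popcount=3 -> skip
r=57=111001 popcount=4 -> skip
r=58=111010 popcount=4 -> skip
r=59=111011 popcount=5 -> skip
r=60=111100 popcount=4 -> skip
r=61=111101 popcount=5 -> skip
r=62=111110 popcount=5 -> skip
r=63=111111 popcount=6 -> KEEP
r=64=1000000 popcount=1 -> skip
r=65=1000001 popcount=2 -> skip
r=66=1000010 popcount=2 -> skip
r=67=1000011 popcount=3 -> skip
r=68=1000100 popcount=2 -> skip
r=69=1000101 popcount=3 -> skip
r=70=1000110 popcount=3 -> skip
r=71=1000111 popcount=4 -> skip
r=72=1001000 popcount=2 -> skip
r=73=1001001 popcount=3 -> skip
r=74=1001010 popcount=3 -> skip
r=75=1001011 popcount=4 -> skip
r=76=1001100 popcount=3 -> skip
r=77=1001101 popcount=4 -> skip
r=78=1001110 popcount=4 -> skip
Kept rows: 63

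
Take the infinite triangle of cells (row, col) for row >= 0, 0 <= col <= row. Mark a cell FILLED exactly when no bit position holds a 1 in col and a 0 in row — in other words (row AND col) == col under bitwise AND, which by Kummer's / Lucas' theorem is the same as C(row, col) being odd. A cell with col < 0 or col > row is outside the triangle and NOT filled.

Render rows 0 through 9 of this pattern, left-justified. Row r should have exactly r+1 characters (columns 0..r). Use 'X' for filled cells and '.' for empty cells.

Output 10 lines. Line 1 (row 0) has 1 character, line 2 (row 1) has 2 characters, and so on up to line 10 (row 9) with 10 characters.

Answer: X
XX
X.X
XXXX
X...X
XX..XX
X.X.X.X
XXXXXXXX
X.......X
XX......XX

Derivation:
r0=0: X
r1=1: XX
r2=10: X.X
r3=11: XXXX
r4=100: X...X
r5=101: XX..XX
r6=110: X.X.X.X
r7=111: XXXXXXXX
r8=1000: X.......X
r9=1001: XX......XX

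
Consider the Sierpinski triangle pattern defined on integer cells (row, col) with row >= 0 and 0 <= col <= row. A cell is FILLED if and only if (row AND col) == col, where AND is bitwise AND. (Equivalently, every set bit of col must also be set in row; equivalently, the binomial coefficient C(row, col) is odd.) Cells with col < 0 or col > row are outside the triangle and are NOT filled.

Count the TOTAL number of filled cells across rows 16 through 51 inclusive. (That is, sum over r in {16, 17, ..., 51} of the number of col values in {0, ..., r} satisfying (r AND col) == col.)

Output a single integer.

r16=10000 pc1: +2 =2
r17=10001 pc2: +4 =6
r18=10010 pc2: +4 =10
r19=10011 pc3: +8 =18
r20=10100 pc2: +4 =22
r21=10101 pc3: +8 =30
r22=10110 pc3: +8 =38
r23=10111 pc4: +16 =54
r24=11000 pc2: +4 =58
r25=11001 pc3: +8 =66
r26=11010 pc3: +8 =74
r27=11011 pc4: +16 =90
r28=11100 pc3: +8 =98
r29=11101 pc4: +16 =114
r30=11110 pc4: +16 =130
r31=11111 pc5: +32 =162
r32=100000 pc1: +2 =164
r33=100001 pc2: +4 =168
r34=100010 pc2: +4 =172
r35=100011 pc3: +8 =180
r36=100100 pc2: +4 =184
r37=100101 pc3: +8 =192
r38=100110 pc3: +8 =200
r39=100111 pc4: +16 =216
r40=101000 pc2: +4 =220
r41=101001 pc3: +8 =228
r42=101010 pc3: +8 =236
r43=101011 pc4: +16 =252
r44=101100 pc3: +8 =260
r45=101101 pc4: +16 =276
r46=101110 pc4: +16 =292
r47=101111 pc5: +32 =324
r48=110000 pc2: +4 =328
r49=110001 pc3: +8 =336
r50=110010 pc3: +8 =344
r51=110011 pc4: +16 =360

Answer: 360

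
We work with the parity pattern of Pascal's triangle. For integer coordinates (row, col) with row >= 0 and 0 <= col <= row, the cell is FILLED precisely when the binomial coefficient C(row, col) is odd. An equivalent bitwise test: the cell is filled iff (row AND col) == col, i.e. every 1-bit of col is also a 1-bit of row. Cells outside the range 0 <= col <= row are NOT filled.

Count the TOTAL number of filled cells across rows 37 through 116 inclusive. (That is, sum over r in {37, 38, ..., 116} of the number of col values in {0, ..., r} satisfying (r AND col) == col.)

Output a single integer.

Answer: 1362

Derivation:
r37=100101 pc3: +8 =8
r38=100110 pc3: +8 =16
r39=100111 pc4: +16 =32
r40=101000 pc2: +4 =36
r41=101001 pc3: +8 =44
r42=101010 pc3: +8 =52
r43=101011 pc4: +16 =68
r44=101100 pc3: +8 =76
r45=101101 pc4: +16 =92
r46=101110 pc4: +16 =108
r47=101111 pc5: +32 =140
r48=110000 pc2: +4 =144
r49=110001 pc3: +8 =152
r50=110010 pc3: +8 =160
r51=110011 pc4: +16 =176
r52=110100 pc3: +8 =184
r53=110101 pc4: +16 =200
r54=110110 pc4: +16 =216
r55=110111 pc5: +32 =248
r56=111000 pc3: +8 =256
r57=111001 pc4: +16 =272
r58=111010 pc4: +16 =288
r59=111011 pc5: +32 =320
r60=111100 pc4: +16 =336
r61=111101 pc5: +32 =368
r62=111110 pc5: +32 =400
r63=111111 pc6: +64 =464
r64=1000000 pc1: +2 =466
r65=1000001 pc2: +4 =470
r66=1000010 pc2: +4 =474
r67=1000011 pc3: +8 =482
r68=1000100 pc2: +4 =486
r69=1000101 pc3: +8 =494
r70=1000110 pc3: +8 =502
r71=1000111 pc4: +16 =518
r72=1001000 pc2: +4 =522
r73=1001001 pc3: +8 =530
r74=1001010 pc3: +8 =538
r75=1001011 pc4: +16 =554
r76=1001100 pc3: +8 =562
r77=1001101 pc4: +16 =578
r78=1001110 pc4: +16 =594
r79=1001111 pc5: +32 =626
r80=1010000 pc2: +4 =630
r81=1010001 pc3: +8 =638
r82=1010010 pc3: +8 =646
r83=1010011 pc4: +16 =662
r84=1010100 pc3: +8 =670
r85=1010101 pc4: +16 =686
r86=1010110 pc4: +16 =702
r87=1010111 pc5: +32 =734
r88=1011000 pc3: +8 =742
r89=1011001 pc4: +16 =758
r90=1011010 pc4: +16 =774
r91=1011011 pc5: +32 =806
r92=1011100 pc4: +16 =822
r93=1011101 pc5: +32 =854
r94=1011110 pc5: +32 =886
r95=1011111 pc6: +64 =950
r96=1100000 pc2: +4 =954
r97=1100001 pc3: +8 =962
r98=1100010 pc3: +8 =970
r99=1100011 pc4: +16 =986
r100=1100100 pc3: +8 =994
r101=1100101 pc4: +16 =1010
r102=1100110 pc4: +16 =1026
r103=1100111 pc5: +32 =1058
r104=1101000 pc3: +8 =1066
r105=1101001 pc4: +16 =1082
r106=1101010 pc4: +16 =1098
r107=1101011 pc5: +32 =1130
r108=1101100 pc4: +16 =1146
r109=1101101 pc5: +32 =1178
r110=1101110 pc5: +32 =1210
r111=1101111 pc6: +64 =1274
r112=1110000 pc3: +8 =1282
r113=1110001 pc4: +16 =1298
r114=1110010 pc4: +16 =1314
r115=1110011 pc5: +32 =1346
r116=1110100 pc4: +16 =1362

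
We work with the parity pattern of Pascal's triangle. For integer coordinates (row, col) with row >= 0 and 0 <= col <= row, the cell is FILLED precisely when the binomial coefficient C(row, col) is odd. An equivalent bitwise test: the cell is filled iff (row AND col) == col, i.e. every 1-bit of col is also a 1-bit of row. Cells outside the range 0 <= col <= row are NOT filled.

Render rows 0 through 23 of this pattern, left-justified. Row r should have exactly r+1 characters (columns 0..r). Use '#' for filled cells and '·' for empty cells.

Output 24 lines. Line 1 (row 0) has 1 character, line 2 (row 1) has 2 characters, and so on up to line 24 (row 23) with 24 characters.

r0=0: #
r1=1: ##
r2=10: #·#
r3=11: ####
r4=100: #···#
r5=101: ##··##
r6=110: #·#·#·#
r7=111: ########
r8=1000: #·······#
r9=1001: ##······##
r10=1010: #·#·····#·#
r11=1011: ####····####
r12=1100: #···#···#···#
r13=1101: ##··##··##··##
r14=1110: #·#·#·#·#·#·#·#
r15=1111: ################
r16=10000: #···············#
r17=10001: ##··············##
r18=10010: #·#·············#·#
r19=10011: ####············####
r20=10100: #···#···········#···#
r21=10101: ##··##··········##··##
r22=10110: #·#·#·#·········#·#·#·#
r23=10111: ########········########

Answer: #
##
#·#
####
#···#
##··##
#·#·#·#
########
#·······#
##······##
#·#·····#·#
####····####
#···#···#···#
##··##··##··##
#·#·#·#·#·#·#·#
################
#···············#
##··············##
#·#·············#·#
####············####
#···#···········#···#
##··##··········##··##
#·#·#·#·········#·#·#·#
########········########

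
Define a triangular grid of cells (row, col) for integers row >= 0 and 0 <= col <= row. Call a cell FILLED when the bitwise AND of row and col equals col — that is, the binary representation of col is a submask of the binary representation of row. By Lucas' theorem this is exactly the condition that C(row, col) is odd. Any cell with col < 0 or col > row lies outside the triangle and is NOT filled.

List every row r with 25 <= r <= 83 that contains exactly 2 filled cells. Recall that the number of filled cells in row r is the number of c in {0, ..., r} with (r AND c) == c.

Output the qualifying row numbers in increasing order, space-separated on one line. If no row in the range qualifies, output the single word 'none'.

Answer: 32 64

Derivation:
Row r has 2^popcount(r) filled cells, so we need popcount(r) = log2(2) = 1.
Scan r = 25..83 and keep those with exactly 1 one-bits:
r=25=11001 popcount=3 -> skip
r=26=11010 popcount=3 -> skip
r=27=11011 popcount=4 -> skip
r=28=11100 popcount=3 -> skip
r=29=11101 popcount=4 -> skip
r=30=11110 popcount=4 -> skip
r=31=11111 popcount=5 -> skip
r=32=100000 popcount=1 -> KEEP
r=33=100001 popcount=2 -> skip
r=34=100010 popcount=2 -> skip
r=35=100011 popcount=3 -> skip
r=36=100100 popcount=2 -> skip
r=37=100101 popcount=3 -> skip
r=38=100110 popcount=3 -> skip
r=39=100111 popcount=4 -> skip
r=40=101000 popcount=2 -> skip
r=41=101001 popcount=3 -> skip
r=42=101010 popcount=3 -> skip
r=43=101011 popcount=4 -> skip
r=44=101100 popcount=3 -> skip
r=45=101101 popcount=4 -> skip
r=46=101110 popcount=4 -> skip
r=47=101111 popcount=5 -> skip
r=48=110000 popcount=2 -> skip
r=49=110001 popcount=3 -> skip
r=50=110010 popcount=3 -> skip
r=51=110011 popcount=4 -> skip
r=52=110100 popcount=3 -> skip
r=53=110101 popcount=4 -> skip
r=54=110110 popcount=4 -> skip
r=55=110111 popcount=5 -> skip
r=56=111000 popcount=3 -> skip
r=57=111001 popcount=4 -> skip
r=58=111010 popcount=4 -> skip
r=59=111011 popcount=5 -> skip
r=60=111100 popcount=4 -> skip
r=61=111101 popcount=5 -> skip
r=62=111110 popcount=5 -> skip
r=63=111111 popcount=6 -> skip
r=64=1000000 popcount=1 -> KEEP
r=65=1000001 popcount=2 -> skip
r=66=1000010 popcount=2 -> skip
r=67=1000011 popcount=3 -> skip
r=68=1000100 popcount=2 -> skip
r=69=1000101 popcount=3 -> skip
r=70=1000110 popcount=3 -> skip
r=71=1000111 popcount=4 -> skip
r=72=1001000 popcount=2 -> skip
r=73=1001001 popcount=3 -> skip
r=74=1001010 popcount=3 -> skip
r=75=1001011 popcount=4 -> skip
r=76=1001100 popcount=3 -> skip
r=77=1001101 popcount=4 -> skip
r=78=1001110 popcount=4 -> skip
r=79=1001111 popcount=5 -> skip
r=80=1010000 popcount=2 -> skip
r=81=1010001 popcount=3 -> skip
r=82=1010010 popcount=3 -> skip
r=83=1010011 popcount=4 -> skip
Kept rows: 32 64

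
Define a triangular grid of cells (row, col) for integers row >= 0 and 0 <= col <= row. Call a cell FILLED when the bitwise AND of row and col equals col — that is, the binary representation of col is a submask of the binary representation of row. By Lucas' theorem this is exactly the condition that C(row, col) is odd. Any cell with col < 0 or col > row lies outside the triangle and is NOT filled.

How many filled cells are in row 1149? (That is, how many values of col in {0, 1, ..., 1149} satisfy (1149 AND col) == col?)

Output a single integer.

1149 in binary = 10001111101
popcount(1149) = number of 1-bits in 10001111101 = 7
A col c satisfies (1149 AND c) == c iff every set bit of c is also set in 1149; each of the 7 set bits of 1149 can independently be on or off in c.
count = 2^7 = 128

Answer: 128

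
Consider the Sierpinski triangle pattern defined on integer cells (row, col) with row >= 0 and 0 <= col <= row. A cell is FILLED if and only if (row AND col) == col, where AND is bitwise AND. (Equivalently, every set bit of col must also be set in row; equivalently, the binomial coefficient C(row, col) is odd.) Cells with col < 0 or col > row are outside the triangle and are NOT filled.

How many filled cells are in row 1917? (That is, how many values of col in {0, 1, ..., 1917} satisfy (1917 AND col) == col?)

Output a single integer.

Answer: 512

Derivation:
1917 in binary = 11101111101
popcount(1917) = number of 1-bits in 11101111101 = 9
A col c satisfies (1917 AND c) == c iff every set bit of c is also set in 1917; each of the 9 set bits of 1917 can independently be on or off in c.
count = 2^9 = 512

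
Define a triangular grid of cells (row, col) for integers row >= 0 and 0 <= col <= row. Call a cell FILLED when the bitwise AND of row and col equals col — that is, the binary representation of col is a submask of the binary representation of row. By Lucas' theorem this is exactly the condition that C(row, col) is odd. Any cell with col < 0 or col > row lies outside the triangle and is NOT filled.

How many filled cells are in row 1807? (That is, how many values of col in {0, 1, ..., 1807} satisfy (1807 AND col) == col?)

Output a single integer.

Answer: 128

Derivation:
1807 in binary = 11100001111
popcount(1807) = number of 1-bits in 11100001111 = 7
A col c satisfies (1807 AND c) == c iff every set bit of c is also set in 1807; each of the 7 set bits of 1807 can independently be on or off in c.
count = 2^7 = 128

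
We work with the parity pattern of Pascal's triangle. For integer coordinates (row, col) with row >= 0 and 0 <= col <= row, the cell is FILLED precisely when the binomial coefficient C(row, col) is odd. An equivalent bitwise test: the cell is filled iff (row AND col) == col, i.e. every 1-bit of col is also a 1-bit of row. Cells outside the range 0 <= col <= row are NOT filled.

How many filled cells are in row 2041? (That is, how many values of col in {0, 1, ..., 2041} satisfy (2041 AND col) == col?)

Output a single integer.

2041 in binary = 11111111001
popcount(2041) = number of 1-bits in 11111111001 = 9
A col c satisfies (2041 AND c) == c iff every set bit of c is also set in 2041; each of the 9 set bits of 2041 can independently be on or off in c.
count = 2^9 = 512

Answer: 512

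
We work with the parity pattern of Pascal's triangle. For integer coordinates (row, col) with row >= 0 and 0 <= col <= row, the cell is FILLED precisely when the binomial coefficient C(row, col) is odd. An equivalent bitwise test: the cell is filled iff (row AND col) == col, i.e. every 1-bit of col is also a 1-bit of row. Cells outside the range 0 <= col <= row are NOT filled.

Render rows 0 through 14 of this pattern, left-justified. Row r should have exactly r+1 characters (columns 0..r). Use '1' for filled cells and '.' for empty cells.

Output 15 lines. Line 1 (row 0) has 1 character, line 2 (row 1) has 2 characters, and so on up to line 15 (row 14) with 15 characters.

Answer: 1
11
1.1
1111
1...1
11..11
1.1.1.1
11111111
1.......1
11......11
1.1.....1.1
1111....1111
1...1...1...1
11..11..11..11
1.1.1.1.1.1.1.1

Derivation:
r0=0: 1
r1=1: 11
r2=10: 1.1
r3=11: 1111
r4=100: 1...1
r5=101: 11..11
r6=110: 1.1.1.1
r7=111: 11111111
r8=1000: 1.......1
r9=1001: 11......11
r10=1010: 1.1.....1.1
r11=1011: 1111....1111
r12=1100: 1...1...1...1
r13=1101: 11..11..11..11
r14=1110: 1.1.1.1.1.1.1.1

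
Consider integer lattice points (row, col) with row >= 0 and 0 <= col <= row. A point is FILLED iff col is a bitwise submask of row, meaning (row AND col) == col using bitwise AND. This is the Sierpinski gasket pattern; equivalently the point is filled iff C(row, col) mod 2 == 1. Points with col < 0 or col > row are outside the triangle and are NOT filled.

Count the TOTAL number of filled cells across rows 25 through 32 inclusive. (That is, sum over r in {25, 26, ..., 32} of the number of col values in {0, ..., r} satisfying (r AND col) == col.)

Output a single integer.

r25=11001 pc3: +8 =8
r26=11010 pc3: +8 =16
r27=11011 pc4: +16 =32
r28=11100 pc3: +8 =40
r29=11101 pc4: +16 =56
r30=11110 pc4: +16 =72
r31=11111 pc5: +32 =104
r32=100000 pc1: +2 =106

Answer: 106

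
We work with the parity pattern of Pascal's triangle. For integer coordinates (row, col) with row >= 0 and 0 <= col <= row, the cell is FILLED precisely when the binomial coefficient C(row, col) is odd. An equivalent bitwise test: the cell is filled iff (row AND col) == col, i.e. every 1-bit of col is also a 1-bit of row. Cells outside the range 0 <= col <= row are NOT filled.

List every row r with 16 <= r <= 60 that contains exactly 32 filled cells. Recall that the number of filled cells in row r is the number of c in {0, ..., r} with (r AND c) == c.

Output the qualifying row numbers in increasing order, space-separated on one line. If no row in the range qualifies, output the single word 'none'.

Row r has 2^popcount(r) filled cells, so we need popcount(r) = log2(32) = 5.
Scan r = 16..60 and keep those with exactly 5 one-bits:
r=16=10000 popcount=1 -> skip
r=17=10001 popcount=2 -> skip
r=18=10010 popcount=2 -> skip
r=19=10011 popcount=3 -> skip
r=20=10100 popcount=2 -> skip
r=21=10101 popcount=3 -> skip
r=22=10110 popcount=3 -> skip
r=23=10111 popcount=4 -> skip
r=24=11000 popcount=2 -> skip
r=25=11001 popcount=3 -> skip
r=26=11010 popcount=3 -> skip
r=27=11011 popcount=4 -> skip
r=28=11100 popcount=3 -> skip
r=29=11101 popcount=4 -> skip
r=30=11110 popcount=4 -> skip
r=31=11111 popcount=5 -> KEEP
r=32=100000 popcount=1 -> skip
r=33=100001 popcount=2 -> skip
r=34=100010 popcount=2 -> skip
r=35=100011 popcount=3 -> skip
r=36=100100 popcount=2 -> skip
r=37=100101 popcount=3 -> skip
r=38=100110 popcount=3 -> skip
r=39=100111 popcount=4 -> skip
r=40=101000 popcount=2 -> skip
r=41=101001 popcount=3 -> skip
r=42=101010 popcount=3 -> skip
r=43=101011 popcount=4 -> skip
r=44=101100 popcount=3 -> skip
r=45=101101 popcount=4 -> skip
r=46=101110 popcount=4 -> skip
r=47=101111 popcount=5 -> KEEP
r=48=110000 popcount=2 -> skip
r=49=110001 popcount=3 -> skip
r=50=110010 popcount=3 -> skip
r=51=110011 popcount=4 -> skip
r=52=110100 popcount=3 -> skip
r=53=110101 popcount=4 -> skip
r=54=110110 popcount=4 -> skip
r=55=110111 popcount=5 -> KEEP
r=56=111000 popcount=3 -> skip
r=57=111001 popcount=4 -> skip
r=58=111010 popcount=4 -> skip
r=59=111011 popcount=5 -> KEEP
r=60=111100 popcount=4 -> skip
Kept rows: 31 47 55 59

Answer: 31 47 55 59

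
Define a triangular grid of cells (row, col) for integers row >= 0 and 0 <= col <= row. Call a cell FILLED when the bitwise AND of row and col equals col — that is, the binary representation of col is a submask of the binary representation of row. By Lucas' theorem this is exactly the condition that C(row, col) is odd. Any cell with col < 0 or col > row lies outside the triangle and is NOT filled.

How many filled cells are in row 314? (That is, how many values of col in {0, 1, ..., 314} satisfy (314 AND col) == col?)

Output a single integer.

Answer: 32

Derivation:
314 in binary = 100111010
popcount(314) = number of 1-bits in 100111010 = 5
A col c satisfies (314 AND c) == c iff every set bit of c is also set in 314; each of the 5 set bits of 314 can independently be on or off in c.
count = 2^5 = 32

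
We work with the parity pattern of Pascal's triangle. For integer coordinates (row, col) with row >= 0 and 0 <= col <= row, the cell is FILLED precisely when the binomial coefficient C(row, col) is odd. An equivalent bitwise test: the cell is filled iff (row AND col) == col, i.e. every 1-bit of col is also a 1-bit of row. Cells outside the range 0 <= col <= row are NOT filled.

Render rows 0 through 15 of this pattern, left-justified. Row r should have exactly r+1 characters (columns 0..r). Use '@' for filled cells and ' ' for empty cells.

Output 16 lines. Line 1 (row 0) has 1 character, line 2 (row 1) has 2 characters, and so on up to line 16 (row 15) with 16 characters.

Answer: @
@@
@ @
@@@@
@   @
@@  @@
@ @ @ @
@@@@@@@@
@       @
@@      @@
@ @     @ @
@@@@    @@@@
@   @   @   @
@@  @@  @@  @@
@ @ @ @ @ @ @ @
@@@@@@@@@@@@@@@@

Derivation:
r0=0: @
r1=1: @@
r2=10: @ @
r3=11: @@@@
r4=100: @   @
r5=101: @@  @@
r6=110: @ @ @ @
r7=111: @@@@@@@@
r8=1000: @       @
r9=1001: @@      @@
r10=1010: @ @     @ @
r11=1011: @@@@    @@@@
r12=1100: @   @   @   @
r13=1101: @@  @@  @@  @@
r14=1110: @ @ @ @ @ @ @ @
r15=1111: @@@@@@@@@@@@@@@@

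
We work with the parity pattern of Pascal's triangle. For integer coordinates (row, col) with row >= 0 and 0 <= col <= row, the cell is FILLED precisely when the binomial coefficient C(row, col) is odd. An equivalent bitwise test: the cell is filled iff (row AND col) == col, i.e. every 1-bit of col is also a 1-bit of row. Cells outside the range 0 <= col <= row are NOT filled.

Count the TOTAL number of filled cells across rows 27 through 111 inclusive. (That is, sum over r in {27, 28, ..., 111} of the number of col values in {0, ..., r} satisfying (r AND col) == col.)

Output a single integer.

Answer: 1384

Derivation:
r27=11011 pc4: +16 =16
r28=11100 pc3: +8 =24
r29=11101 pc4: +16 =40
r30=11110 pc4: +16 =56
r31=11111 pc5: +32 =88
r32=100000 pc1: +2 =90
r33=100001 pc2: +4 =94
r34=100010 pc2: +4 =98
r35=100011 pc3: +8 =106
r36=100100 pc2: +4 =110
r37=100101 pc3: +8 =118
r38=100110 pc3: +8 =126
r39=100111 pc4: +16 =142
r40=101000 pc2: +4 =146
r41=101001 pc3: +8 =154
r42=101010 pc3: +8 =162
r43=101011 pc4: +16 =178
r44=101100 pc3: +8 =186
r45=101101 pc4: +16 =202
r46=101110 pc4: +16 =218
r47=101111 pc5: +32 =250
r48=110000 pc2: +4 =254
r49=110001 pc3: +8 =262
r50=110010 pc3: +8 =270
r51=110011 pc4: +16 =286
r52=110100 pc3: +8 =294
r53=110101 pc4: +16 =310
r54=110110 pc4: +16 =326
r55=110111 pc5: +32 =358
r56=111000 pc3: +8 =366
r57=111001 pc4: +16 =382
r58=111010 pc4: +16 =398
r59=111011 pc5: +32 =430
r60=111100 pc4: +16 =446
r61=111101 pc5: +32 =478
r62=111110 pc5: +32 =510
r63=111111 pc6: +64 =574
r64=1000000 pc1: +2 =576
r65=1000001 pc2: +4 =580
r66=1000010 pc2: +4 =584
r67=1000011 pc3: +8 =592
r68=1000100 pc2: +4 =596
r69=1000101 pc3: +8 =604
r70=1000110 pc3: +8 =612
r71=1000111 pc4: +16 =628
r72=1001000 pc2: +4 =632
r73=1001001 pc3: +8 =640
r74=1001010 pc3: +8 =648
r75=1001011 pc4: +16 =664
r76=1001100 pc3: +8 =672
r77=1001101 pc4: +16 =688
r78=1001110 pc4: +16 =704
r79=1001111 pc5: +32 =736
r80=1010000 pc2: +4 =740
r81=1010001 pc3: +8 =748
r82=1010010 pc3: +8 =756
r83=1010011 pc4: +16 =772
r84=1010100 pc3: +8 =780
r85=1010101 pc4: +16 =796
r86=1010110 pc4: +16 =812
r87=1010111 pc5: +32 =844
r88=1011000 pc3: +8 =852
r89=1011001 pc4: +16 =868
r90=1011010 pc4: +16 =884
r91=1011011 pc5: +32 =916
r92=1011100 pc4: +16 =932
r93=1011101 pc5: +32 =964
r94=1011110 pc5: +32 =996
r95=1011111 pc6: +64 =1060
r96=1100000 pc2: +4 =1064
r97=1100001 pc3: +8 =1072
r98=1100010 pc3: +8 =1080
r99=1100011 pc4: +16 =1096
r100=1100100 pc3: +8 =1104
r101=1100101 pc4: +16 =1120
r102=1100110 pc4: +16 =1136
r103=1100111 pc5: +32 =1168
r104=1101000 pc3: +8 =1176
r105=1101001 pc4: +16 =1192
r106=1101010 pc4: +16 =1208
r107=1101011 pc5: +32 =1240
r108=1101100 pc4: +16 =1256
r109=1101101 pc5: +32 =1288
r110=1101110 pc5: +32 =1320
r111=1101111 pc6: +64 =1384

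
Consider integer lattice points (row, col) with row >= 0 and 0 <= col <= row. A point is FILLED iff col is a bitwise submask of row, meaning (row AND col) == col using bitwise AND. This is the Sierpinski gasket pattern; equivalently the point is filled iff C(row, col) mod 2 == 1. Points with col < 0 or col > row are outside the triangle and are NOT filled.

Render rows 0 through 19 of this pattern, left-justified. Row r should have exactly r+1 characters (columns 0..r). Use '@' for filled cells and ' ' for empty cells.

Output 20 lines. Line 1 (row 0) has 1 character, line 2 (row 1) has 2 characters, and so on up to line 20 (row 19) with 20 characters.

r0=0: @
r1=1: @@
r2=10: @ @
r3=11: @@@@
r4=100: @   @
r5=101: @@  @@
r6=110: @ @ @ @
r7=111: @@@@@@@@
r8=1000: @       @
r9=1001: @@      @@
r10=1010: @ @     @ @
r11=1011: @@@@    @@@@
r12=1100: @   @   @   @
r13=1101: @@  @@  @@  @@
r14=1110: @ @ @ @ @ @ @ @
r15=1111: @@@@@@@@@@@@@@@@
r16=10000: @               @
r17=10001: @@              @@
r18=10010: @ @             @ @
r19=10011: @@@@            @@@@

Answer: @
@@
@ @
@@@@
@   @
@@  @@
@ @ @ @
@@@@@@@@
@       @
@@      @@
@ @     @ @
@@@@    @@@@
@   @   @   @
@@  @@  @@  @@
@ @ @ @ @ @ @ @
@@@@@@@@@@@@@@@@
@               @
@@              @@
@ @             @ @
@@@@            @@@@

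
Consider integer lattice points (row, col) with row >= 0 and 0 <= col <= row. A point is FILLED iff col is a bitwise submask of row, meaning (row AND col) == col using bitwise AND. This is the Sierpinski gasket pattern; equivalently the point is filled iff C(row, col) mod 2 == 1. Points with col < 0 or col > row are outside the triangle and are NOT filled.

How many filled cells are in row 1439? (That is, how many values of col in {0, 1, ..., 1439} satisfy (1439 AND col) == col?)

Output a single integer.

Answer: 256

Derivation:
1439 in binary = 10110011111
popcount(1439) = number of 1-bits in 10110011111 = 8
A col c satisfies (1439 AND c) == c iff every set bit of c is also set in 1439; each of the 8 set bits of 1439 can independently be on or off in c.
count = 2^8 = 256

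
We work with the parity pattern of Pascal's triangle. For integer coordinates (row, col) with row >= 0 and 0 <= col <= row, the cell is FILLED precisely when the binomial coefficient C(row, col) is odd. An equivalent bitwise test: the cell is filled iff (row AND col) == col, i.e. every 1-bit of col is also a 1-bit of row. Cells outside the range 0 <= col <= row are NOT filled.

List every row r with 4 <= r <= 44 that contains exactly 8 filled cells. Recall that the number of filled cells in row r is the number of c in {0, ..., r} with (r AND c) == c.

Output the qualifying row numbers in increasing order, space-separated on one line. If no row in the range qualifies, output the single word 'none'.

Answer: 7 11 13 14 19 21 22 25 26 28 35 37 38 41 42 44

Derivation:
Row r has 2^popcount(r) filled cells, so we need popcount(r) = log2(8) = 3.
Scan r = 4..44 and keep those with exactly 3 one-bits:
r=4=100 popcount=1 -> skip
r=5=101 popcount=2 -> skip
r=6=110 popcount=2 -> skip
r=7=111 popcount=3 -> KEEP
r=8=1000 popcount=1 -> skip
r=9=1001 popcount=2 -> skip
r=10=1010 popcount=2 -> skip
r=11=1011 popcount=3 -> KEEP
r=12=1100 popcount=2 -> skip
r=13=1101 popcount=3 -> KEEP
r=14=1110 popcount=3 -> KEEP
r=15=1111 popcount=4 -> skip
r=16=10000 popcount=1 -> skip
r=17=10001 popcount=2 -> skip
r=18=10010 popcount=2 -> skip
r=19=10011 popcount=3 -> KEEP
r=20=10100 popcount=2 -> skip
r=21=10101 popcount=3 -> KEEP
r=22=10110 popcount=3 -> KEEP
r=23=10111 popcount=4 -> skip
r=24=11000 popcount=2 -> skip
r=25=11001 popcount=3 -> KEEP
r=26=11010 popcount=3 -> KEEP
r=27=11011 popcount=4 -> skip
r=28=11100 popcount=3 -> KEEP
r=29=11101 popcount=4 -> skip
r=30=11110 popcount=4 -> skip
r=31=11111 popcount=5 -> skip
r=32=100000 popcount=1 -> skip
r=33=100001 popcount=2 -> skip
r=34=100010 popcount=2 -> skip
r=35=100011 popcount=3 -> KEEP
r=36=100100 popcount=2 -> skip
r=37=100101 popcount=3 -> KEEP
r=38=100110 popcount=3 -> KEEP
r=39=100111 popcount=4 -> skip
r=40=101000 popcount=2 -> skip
r=41=101001 popcount=3 -> KEEP
r=42=101010 popcount=3 -> KEEP
r=43=101011 popcount=4 -> skip
r=44=101100 popcount=3 -> KEEP
Kept rows: 7 11 13 14 19 21 22 25 26 28 35 37 38 41 42 44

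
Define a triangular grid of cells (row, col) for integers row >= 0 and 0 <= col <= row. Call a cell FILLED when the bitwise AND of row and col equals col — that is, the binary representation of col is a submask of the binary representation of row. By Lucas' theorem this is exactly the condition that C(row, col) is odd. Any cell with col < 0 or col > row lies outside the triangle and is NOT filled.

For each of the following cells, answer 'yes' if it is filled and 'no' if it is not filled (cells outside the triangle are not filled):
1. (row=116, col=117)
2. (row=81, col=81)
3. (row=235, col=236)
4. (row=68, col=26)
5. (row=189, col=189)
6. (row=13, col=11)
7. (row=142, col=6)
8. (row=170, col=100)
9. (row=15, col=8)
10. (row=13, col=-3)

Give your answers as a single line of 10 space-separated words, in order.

(116,117): col outside [0, 116] -> not filled
(81,81): row=0b1010001, col=0b1010001, row AND col = 0b1010001 = 81; 81 == 81 -> filled
(235,236): col outside [0, 235] -> not filled
(68,26): row=0b1000100, col=0b11010, row AND col = 0b0 = 0; 0 != 26 -> empty
(189,189): row=0b10111101, col=0b10111101, row AND col = 0b10111101 = 189; 189 == 189 -> filled
(13,11): row=0b1101, col=0b1011, row AND col = 0b1001 = 9; 9 != 11 -> empty
(142,6): row=0b10001110, col=0b110, row AND col = 0b110 = 6; 6 == 6 -> filled
(170,100): row=0b10101010, col=0b1100100, row AND col = 0b100000 = 32; 32 != 100 -> empty
(15,8): row=0b1111, col=0b1000, row AND col = 0b1000 = 8; 8 == 8 -> filled
(13,-3): col outside [0, 13] -> not filled

Answer: no yes no no yes no yes no yes no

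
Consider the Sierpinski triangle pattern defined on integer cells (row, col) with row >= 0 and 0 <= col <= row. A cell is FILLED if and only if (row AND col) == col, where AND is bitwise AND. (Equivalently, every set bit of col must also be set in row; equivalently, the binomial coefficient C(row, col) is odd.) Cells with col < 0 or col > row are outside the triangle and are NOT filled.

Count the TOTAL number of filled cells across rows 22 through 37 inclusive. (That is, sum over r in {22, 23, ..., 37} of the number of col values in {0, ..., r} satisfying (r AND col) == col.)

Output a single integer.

Answer: 162

Derivation:
r22=10110 pc3: +8 =8
r23=10111 pc4: +16 =24
r24=11000 pc2: +4 =28
r25=11001 pc3: +8 =36
r26=11010 pc3: +8 =44
r27=11011 pc4: +16 =60
r28=11100 pc3: +8 =68
r29=11101 pc4: +16 =84
r30=11110 pc4: +16 =100
r31=11111 pc5: +32 =132
r32=100000 pc1: +2 =134
r33=100001 pc2: +4 =138
r34=100010 pc2: +4 =142
r35=100011 pc3: +8 =150
r36=100100 pc2: +4 =154
r37=100101 pc3: +8 =162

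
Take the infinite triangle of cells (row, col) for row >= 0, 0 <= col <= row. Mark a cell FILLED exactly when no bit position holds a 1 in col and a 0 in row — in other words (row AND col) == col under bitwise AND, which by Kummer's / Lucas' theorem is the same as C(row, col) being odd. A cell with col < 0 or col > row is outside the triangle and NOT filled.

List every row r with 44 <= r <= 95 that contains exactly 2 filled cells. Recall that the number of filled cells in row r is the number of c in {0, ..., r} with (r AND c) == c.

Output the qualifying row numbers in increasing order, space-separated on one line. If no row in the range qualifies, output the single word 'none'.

Answer: 64

Derivation:
Row r has 2^popcount(r) filled cells, so we need popcount(r) = log2(2) = 1.
Scan r = 44..95 and keep those with exactly 1 one-bits:
r=44=101100 popcount=3 -> skip
r=45=101101 popcount=4 -> skip
r=46=101110 popcount=4 -> skip
r=47=101111 popcount=5 -> skip
r=48=110000 popcount=2 -> skip
r=49=110001 popcount=3 -> skip
r=50=110010 popcount=3 -> skip
r=51=110011 popcount=4 -> skip
r=52=110100 popcount=3 -> skip
r=53=110101 popcount=4 -> skip
r=54=110110 popcount=4 -> skip
r=55=110111 popcount=5 -> skip
r=56=111000 popcount=3 -> skip
r=57=111001 popcount=4 -> skip
r=58=111010 popcount=4 -> skip
r=59=111011 popcount=5 -> skip
r=60=111100 popcount=4 -> skip
r=61=111101 popcount=5 -> skip
r=62=111110 popcount=5 -> skip
r=63=111111 popcount=6 -> skip
r=64=1000000 popcount=1 -> KEEP
r=65=1000001 popcount=2 -> skip
r=66=1000010 popcount=2 -> skip
r=67=1000011 popcount=3 -> skip
r=68=1000100 popcount=2 -> skip
r=69=1000101 popcount=3 -> skip
r=70=1000110 popcount=3 -> skip
r=71=1000111 popcount=4 -> skip
r=72=1001000 popcount=2 -> skip
r=73=1001001 popcount=3 -> skip
r=74=1001010 popcount=3 -> skip
r=75=1001011 popcount=4 -> skip
r=76=1001100 popcount=3 -> skip
r=77=1001101 popcount=4 -> skip
r=78=1001110 popcount=4 -> skip
r=79=1001111 popcount=5 -> skip
r=80=1010000 popcount=2 -> skip
r=81=1010001 popcount=3 -> skip
r=82=1010010 popcount=3 -> skip
r=83=1010011 popcount=4 -> skip
r=84=1010100 popcount=3 -> skip
r=85=1010101 popcount=4 -> skip
r=86=1010110 popcount=4 -> skip
r=87=1010111 popcount=5 -> skip
r=88=1011000 popcount=3 -> skip
r=89=1011001 popcount=4 -> skip
r=90=1011010 popcount=4 -> skip
r=91=1011011 popcount=5 -> skip
r=92=1011100 popcount=4 -> skip
r=93=1011101 popcount=5 -> skip
r=94=1011110 popcount=5 -> skip
r=95=1011111 popcount=6 -> skip
Kept rows: 64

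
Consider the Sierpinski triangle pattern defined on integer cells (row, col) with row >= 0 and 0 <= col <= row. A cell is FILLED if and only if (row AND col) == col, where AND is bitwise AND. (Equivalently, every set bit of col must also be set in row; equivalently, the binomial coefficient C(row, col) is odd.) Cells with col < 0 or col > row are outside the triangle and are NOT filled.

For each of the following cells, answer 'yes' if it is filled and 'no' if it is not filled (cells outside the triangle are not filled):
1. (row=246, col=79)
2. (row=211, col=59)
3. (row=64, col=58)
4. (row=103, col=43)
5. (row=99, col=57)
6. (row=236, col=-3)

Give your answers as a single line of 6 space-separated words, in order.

(246,79): row=0b11110110, col=0b1001111, row AND col = 0b1000110 = 70; 70 != 79 -> empty
(211,59): row=0b11010011, col=0b111011, row AND col = 0b10011 = 19; 19 != 59 -> empty
(64,58): row=0b1000000, col=0b111010, row AND col = 0b0 = 0; 0 != 58 -> empty
(103,43): row=0b1100111, col=0b101011, row AND col = 0b100011 = 35; 35 != 43 -> empty
(99,57): row=0b1100011, col=0b111001, row AND col = 0b100001 = 33; 33 != 57 -> empty
(236,-3): col outside [0, 236] -> not filled

Answer: no no no no no no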